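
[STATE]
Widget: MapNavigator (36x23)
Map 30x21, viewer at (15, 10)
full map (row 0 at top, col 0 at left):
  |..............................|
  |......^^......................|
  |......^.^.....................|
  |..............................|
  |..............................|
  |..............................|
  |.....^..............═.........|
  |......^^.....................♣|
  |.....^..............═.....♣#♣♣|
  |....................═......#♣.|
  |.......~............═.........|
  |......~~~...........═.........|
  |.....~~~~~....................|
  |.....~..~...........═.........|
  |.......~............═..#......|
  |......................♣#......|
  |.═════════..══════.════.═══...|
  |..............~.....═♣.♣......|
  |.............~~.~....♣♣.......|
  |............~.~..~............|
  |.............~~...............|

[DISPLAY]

                                    
   ..............................   
   ......^^......................   
   ......^.^.....................   
   ..............................   
   ..............................   
   ..............................   
   .....^..............═.........   
   ......^^.....................♣   
   .....^..............═.....♣#♣♣   
   ....................═......#♣.   
   .......~.......@....═.........   
   ......~~~...........═.........   
   .....~~~~~....................   
   .....~..~...........═.........   
   .......~............═..#......   
   ......................♣#......   
   .═════════..══════.════.═══...   
   ..............~.....═♣.♣......   
   .............~~.~....♣♣.......   
   ............~.~..~............   
   .............~~...............   
                                    


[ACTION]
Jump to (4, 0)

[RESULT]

                                    
                                    
                                    
                                    
                                    
                                    
                                    
                                    
                                    
                                    
                                    
              ....@.................
              ......^^..............
              ......^.^.............
              ......................
              ......................
              ......................
              .....^..............═.
              ......^^..............
              .....^..............═.
              ....................═.
              .......~............═.
              ......~~~...........═.


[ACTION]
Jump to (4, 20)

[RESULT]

              ....................═.
              .......~............═.
              ......~~~...........═.
              .....~~~~~............
              .....~..~...........═.
              .......~............═.
              ......................
              .═════════..══════.═══
              ..............~.....═♣
              .............~~.~....♣
              ............~.~..~....
              ....@........~~.......
                                    
                                    
                                    
                                    
                                    
                                    
                                    
                                    
                                    
                                    
                                    


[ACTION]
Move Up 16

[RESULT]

                                    
                                    
                                    
                                    
                                    
                                    
                                    
              ......................
              ......^^..............
              ......^.^.............
              ......................
              ....@.................
              ......................
              .....^..............═.
              ......^^..............
              .....^..............═.
              ....................═.
              .......~............═.
              ......~~~...........═.
              .....~~~~~............
              .....~..~...........═.
              .......~............═.
              ......................


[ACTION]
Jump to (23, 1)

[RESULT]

                                    
                                    
                                    
                                    
                                    
                                    
                                    
                                    
                                    
                                    
.........................           
.^^...............@......           
.^.^.....................           
.........................           
.........................           
.........................           
^..............═.........           
.^^.....................♣           
^..............═.....♣#♣♣           
...............═......#♣.           
..~............═.........           
.~~~...........═.........           
~~~~~....................           


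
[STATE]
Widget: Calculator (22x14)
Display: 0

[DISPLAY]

                     0
┌───┬───┬───┬───┐     
│ 7 │ 8 │ 9 │ ÷ │     
├───┼───┼───┼───┤     
│ 4 │ 5 │ 6 │ × │     
├───┼───┼───┼───┤     
│ 1 │ 2 │ 3 │ - │     
├───┼───┼───┼───┤     
│ 0 │ . │ = │ + │     
├───┼───┼───┼───┤     
│ C │ MC│ MR│ M+│     
└───┴───┴───┴───┘     
                      
                      


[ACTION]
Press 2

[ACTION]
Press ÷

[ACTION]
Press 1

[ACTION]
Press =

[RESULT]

                     2
┌───┬───┬───┬───┐     
│ 7 │ 8 │ 9 │ ÷ │     
├───┼───┼───┼───┤     
│ 4 │ 5 │ 6 │ × │     
├───┼───┼───┼───┤     
│ 1 │ 2 │ 3 │ - │     
├───┼───┼───┼───┤     
│ 0 │ . │ = │ + │     
├───┼───┼───┼───┤     
│ C │ MC│ MR│ M+│     
└───┴───┴───┴───┘     
                      
                      


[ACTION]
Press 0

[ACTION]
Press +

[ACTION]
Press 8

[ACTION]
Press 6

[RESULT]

                    86
┌───┬───┬───┬───┐     
│ 7 │ 8 │ 9 │ ÷ │     
├───┼───┼───┼───┤     
│ 4 │ 5 │ 6 │ × │     
├───┼───┼───┼───┤     
│ 1 │ 2 │ 3 │ - │     
├───┼───┼───┼───┤     
│ 0 │ . │ = │ + │     
├───┼───┼───┼───┤     
│ C │ MC│ MR│ M+│     
└───┴───┴───┴───┘     
                      
                      


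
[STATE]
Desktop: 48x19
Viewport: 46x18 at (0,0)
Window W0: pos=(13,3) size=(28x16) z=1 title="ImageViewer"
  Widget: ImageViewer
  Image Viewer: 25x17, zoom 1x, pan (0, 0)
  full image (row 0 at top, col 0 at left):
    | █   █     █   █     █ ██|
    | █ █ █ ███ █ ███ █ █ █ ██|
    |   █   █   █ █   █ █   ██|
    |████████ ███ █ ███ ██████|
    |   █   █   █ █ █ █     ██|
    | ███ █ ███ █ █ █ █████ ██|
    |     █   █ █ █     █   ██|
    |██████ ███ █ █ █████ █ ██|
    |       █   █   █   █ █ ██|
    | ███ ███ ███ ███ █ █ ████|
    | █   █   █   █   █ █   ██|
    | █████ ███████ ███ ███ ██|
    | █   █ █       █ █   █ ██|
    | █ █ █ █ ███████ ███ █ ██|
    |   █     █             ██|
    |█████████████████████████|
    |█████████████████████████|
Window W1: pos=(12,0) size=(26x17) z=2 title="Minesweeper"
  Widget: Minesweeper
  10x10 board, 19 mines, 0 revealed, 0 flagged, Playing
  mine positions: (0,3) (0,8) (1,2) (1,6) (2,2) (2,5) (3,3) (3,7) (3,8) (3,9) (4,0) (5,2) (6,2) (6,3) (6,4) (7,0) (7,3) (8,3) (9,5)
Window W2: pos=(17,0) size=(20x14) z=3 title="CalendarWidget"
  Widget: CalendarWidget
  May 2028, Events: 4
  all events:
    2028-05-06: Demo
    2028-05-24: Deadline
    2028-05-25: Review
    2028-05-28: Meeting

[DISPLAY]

            ┏━━━━┏━━━━━━━━━━━━━━━━━━┓┓        
            ┃ Min┃ CalendarWidget   ┃┃        
            ┠────┠──────────────────┨┨        
            ┃■■■■┃     May 2028     ┃┃━━┓     
            ┃■■■■┃Mo Tu We Th Fr Sa ┃┃  ┃     
            ┃■■■■┃ 1  2  3  4  5  6*┃┃──┨     
            ┃■■■■┃ 8  9 10 11 12 13 ┃┃█ ┃     
            ┃■■■■┃15 16 17 18 19 20 ┃┃█ ┃     
            ┃■■■■┃22 23 24* 25* 26 2┃┃█ ┃     
            ┃■■■■┃29 30 31          ┃┃█ ┃     
            ┃■■■■┃                  ┃┃█ ┃     
            ┃■■■■┃                  ┃┃█ ┃     
            ┃■■■■┃                  ┃┃█ ┃     
            ┃    ┗━━━━━━━━━━━━━━━━━━┛┃█ ┃     
            ┃                        ┃█ ┃     
            ┃                        ┃█ ┃     
            ┗━━━━━━━━━━━━━━━━━━━━━━━━┛█ ┃     
             ┃ █████ ███████ ███ ███ ██ ┃     


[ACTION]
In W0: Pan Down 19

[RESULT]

            ┏━━━━┏━━━━━━━━━━━━━━━━━━┓┓        
            ┃ Min┃ CalendarWidget   ┃┃        
            ┠────┠──────────────────┨┨        
            ┃■■■■┃     May 2028     ┃┃━━┓     
            ┃■■■■┃Mo Tu We Th Fr Sa ┃┃  ┃     
            ┃■■■■┃ 1  2  3  4  5  6*┃┃──┨     
            ┃■■■■┃ 8  9 10 11 12 13 ┃┃  ┃     
            ┃■■■■┃15 16 17 18 19 20 ┃┃  ┃     
            ┃■■■■┃22 23 24* 25* 26 2┃┃  ┃     
            ┃■■■■┃29 30 31          ┃┃  ┃     
            ┃■■■■┃                  ┃┃  ┃     
            ┃■■■■┃                  ┃┃  ┃     
            ┃■■■■┃                  ┃┃  ┃     
            ┃    ┗━━━━━━━━━━━━━━━━━━┛┃  ┃     
            ┃                        ┃  ┃     
            ┃                        ┃  ┃     
            ┗━━━━━━━━━━━━━━━━━━━━━━━━┛  ┃     
             ┃                          ┃     


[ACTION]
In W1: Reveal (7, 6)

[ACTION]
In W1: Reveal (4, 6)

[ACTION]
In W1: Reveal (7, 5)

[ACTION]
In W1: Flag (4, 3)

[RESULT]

            ┏━━━━┏━━━━━━━━━━━━━━━━━━┓┓        
            ┃ Min┃ CalendarWidget   ┃┃        
            ┠────┠──────────────────┨┨        
            ┃■■■■┃     May 2028     ┃┃━━┓     
            ┃■■■■┃Mo Tu We Th Fr Sa ┃┃  ┃     
            ┃■■■■┃ 1  2  3  4  5  6*┃┃──┨     
            ┃■■■■┃ 8  9 10 11 12 13 ┃┃  ┃     
            ┃■■■⚑┃15 16 17 18 19 20 ┃┃  ┃     
            ┃■■■■┃22 23 24* 25* 26 2┃┃  ┃     
            ┃■■■■┃29 30 31          ┃┃  ┃     
            ┃■■■■┃                  ┃┃  ┃     
            ┃■■■■┃                  ┃┃  ┃     
            ┃■■■■┃                  ┃┃  ┃     
            ┃    ┗━━━━━━━━━━━━━━━━━━┛┃  ┃     
            ┃                        ┃  ┃     
            ┃                        ┃  ┃     
            ┗━━━━━━━━━━━━━━━━━━━━━━━━┛  ┃     
             ┃                          ┃     


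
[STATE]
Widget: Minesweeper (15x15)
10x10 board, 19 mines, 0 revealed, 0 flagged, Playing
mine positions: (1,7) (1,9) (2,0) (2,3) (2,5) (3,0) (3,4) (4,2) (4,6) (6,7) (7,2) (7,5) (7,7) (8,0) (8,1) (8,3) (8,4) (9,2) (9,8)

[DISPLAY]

■■■■■■■■■■     
■■■■■■■■■■     
■■■■■■■■■■     
■■■■■■■■■■     
■■■■■■■■■■     
■■■■■■■■■■     
■■■■■■■■■■     
■■■■■■■■■■     
■■■■■■■■■■     
■■■■■■■■■■     
               
               
               
               
               


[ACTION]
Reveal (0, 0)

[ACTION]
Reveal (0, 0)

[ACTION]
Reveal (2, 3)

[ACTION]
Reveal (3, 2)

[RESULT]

      1■■■     
1111212✹■✹     
✹■■✹■✹■■■■     
✹■■■✹■■■■■     
■■✹■■■✹■■■     
■■■■■■■■■■     
■■■■■■■✹■■     
■■✹■■✹■✹■■     
✹✹■✹✹■■■■■     
■■✹■■■■■✹■     
               
               
               
               
               


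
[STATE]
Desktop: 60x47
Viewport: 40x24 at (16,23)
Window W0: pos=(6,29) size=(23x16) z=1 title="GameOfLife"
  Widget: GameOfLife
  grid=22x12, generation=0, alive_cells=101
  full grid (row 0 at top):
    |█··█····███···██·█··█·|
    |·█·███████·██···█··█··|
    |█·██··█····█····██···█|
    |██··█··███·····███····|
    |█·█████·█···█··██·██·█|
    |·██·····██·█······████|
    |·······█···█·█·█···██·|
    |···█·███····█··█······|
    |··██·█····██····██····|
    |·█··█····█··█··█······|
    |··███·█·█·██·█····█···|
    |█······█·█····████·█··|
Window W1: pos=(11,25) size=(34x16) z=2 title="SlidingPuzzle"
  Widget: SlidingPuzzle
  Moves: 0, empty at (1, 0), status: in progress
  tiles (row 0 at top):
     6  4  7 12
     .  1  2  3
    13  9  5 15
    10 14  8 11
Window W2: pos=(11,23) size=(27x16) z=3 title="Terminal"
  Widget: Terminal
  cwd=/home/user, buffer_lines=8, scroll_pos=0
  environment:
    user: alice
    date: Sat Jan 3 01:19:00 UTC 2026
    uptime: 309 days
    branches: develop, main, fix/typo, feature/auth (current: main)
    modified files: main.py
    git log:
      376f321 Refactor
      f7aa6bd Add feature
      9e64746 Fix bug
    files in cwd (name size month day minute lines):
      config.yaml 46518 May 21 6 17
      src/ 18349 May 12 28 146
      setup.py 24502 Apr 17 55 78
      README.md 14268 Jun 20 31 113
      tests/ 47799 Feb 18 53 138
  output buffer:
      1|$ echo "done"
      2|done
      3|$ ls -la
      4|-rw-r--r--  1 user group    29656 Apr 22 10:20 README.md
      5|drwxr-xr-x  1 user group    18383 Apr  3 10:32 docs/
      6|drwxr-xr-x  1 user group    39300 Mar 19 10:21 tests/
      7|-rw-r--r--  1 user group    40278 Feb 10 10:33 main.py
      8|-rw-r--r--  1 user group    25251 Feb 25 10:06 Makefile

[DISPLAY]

━━━━━━━━━━━━━━━━━━━━━┓                  
minal                ┃                  
─────────────────────┨━━━━━━┓           
ho "done"            ┃      ┃           
                     ┃──────┨           
 -la                 ┃      ┃           
r--r--  1 user group ┃      ┃           
r-xr-x  1 user group ┃      ┃           
r-xr-x  1 user group ┃      ┃           
r--r--  1 user group ┃      ┃           
r--r--  1 user group ┃      ┃           
                     ┃      ┃           
                     ┃      ┃           
                     ┃      ┃           
                     ┃      ┃           
━━━━━━━━━━━━━━━━━━━━━┛      ┃           
                            ┃           
━━━━━━━━━━━━━━━━━━━━━━━━━━━━┛           
·██····██···┃                           
█··█··█·····┃                           
·██·█····█··┃                           
━━━━━━━━━━━━┛                           
                                        
                                        


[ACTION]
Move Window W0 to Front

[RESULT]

━━━━━━━━━━━━━━━━━━━━━┓                  
minal                ┃                  
─────────────────────┨━━━━━━┓           
ho "done"            ┃      ┃           
                     ┃──────┨           
 -la                 ┃      ┃           
━━━━━━━━━━━━┓r group ┃      ┃           
fe          ┃r group ┃      ┃           
────────────┨r group ┃      ┃           
            ┃r group ┃      ┃           
██···██·█··█┃r group ┃      ┃           
█·██···█··█·┃        ┃      ┃           
··█····██···┃        ┃      ┃           
█·····███···┃        ┃      ┃           
···█··██·██·┃        ┃      ┃           
█·█······███┃━━━━━━━━┛      ┃           
··█·█·█···██┃               ┃           
···█··█·····┃━━━━━━━━━━━━━━━┛           
·██····██···┃                           
█··█··█·····┃                           
·██·█····█··┃                           
━━━━━━━━━━━━┛                           
                                        
                                        


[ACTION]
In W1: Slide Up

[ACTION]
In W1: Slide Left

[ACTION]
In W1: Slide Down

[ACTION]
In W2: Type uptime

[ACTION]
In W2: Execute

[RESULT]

━━━━━━━━━━━━━━━━━━━━━┓                  
minal                ┃                  
─────────────────────┨━━━━━━┓           
ho "done"            ┃      ┃           
                     ┃──────┨           
 -la                 ┃      ┃           
━━━━━━━━━━━━┓r group ┃      ┃           
fe          ┃r group ┃      ┃           
────────────┨r group ┃      ┃           
            ┃r group ┃      ┃           
██···██·█··█┃r group ┃      ┃           
█·██···█··█·┃        ┃      ┃           
··█····██···┃ys      ┃      ┃           
█·····███···┃        ┃      ┃           
···█··██·██·┃        ┃      ┃           
█·█······███┃━━━━━━━━┛      ┃           
··█·█·█···██┃               ┃           
···█··█·····┃━━━━━━━━━━━━━━━┛           
·██····██···┃                           
█··█··█·····┃                           
·██·█····█··┃                           
━━━━━━━━━━━━┛                           
                                        
                                        


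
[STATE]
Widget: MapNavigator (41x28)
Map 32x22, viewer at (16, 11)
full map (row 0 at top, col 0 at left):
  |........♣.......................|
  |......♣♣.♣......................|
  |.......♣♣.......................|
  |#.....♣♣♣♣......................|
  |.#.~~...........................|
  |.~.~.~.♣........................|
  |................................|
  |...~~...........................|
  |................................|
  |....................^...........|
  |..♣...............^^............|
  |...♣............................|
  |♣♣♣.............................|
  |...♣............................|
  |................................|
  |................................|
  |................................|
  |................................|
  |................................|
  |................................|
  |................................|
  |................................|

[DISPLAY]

                                         
                                         
                                         
    ........♣.......................     
    ......♣♣.♣......................     
    .......♣♣.......................     
    #.....♣♣♣♣......................     
    .#.~~...........................     
    .~.~.~.♣........................     
    ................................     
    ...~~...........................     
    ................................     
    ....................^...........     
    ..♣...............^^............     
    ...♣............@...............     
    ♣♣♣.............................     
    ...♣............................     
    ................................     
    ................................     
    ................................     
    ................................     
    ................................     
    ................................     
    ................................     
    ................................     
                                         
                                         
                                         


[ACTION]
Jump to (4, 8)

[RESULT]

                                         
                                         
                                         
                                         
                                         
                                         
                ........♣................
                ......♣♣.♣...............
                .......♣♣................
                #.....♣♣♣♣...............
                .#.~~....................
                .~.~.~.♣.................
                .........................
                ...~~....................
                ....@....................
                ....................^....
                ..♣...............^^.....
                ...♣.....................
                ♣♣♣......................
                ...♣.....................
                .........................
                .........................
                .........................
                .........................
                .........................
                .........................
                .........................
                .........................


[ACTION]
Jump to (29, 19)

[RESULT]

.......................                  
.......................                  
.......................                  
.......................                  
...........^...........                  
.........^^............                  
.......................                  
.......................                  
.......................                  
.......................                  
.......................                  
.......................                  
.......................                  
.......................                  
....................@..                  
.......................                  
.......................                  
                                         
                                         
                                         
                                         
                                         
                                         
                                         
                                         
                                         
                                         
                                         


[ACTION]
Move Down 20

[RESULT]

.......................                  
.......................                  
...........^...........                  
.........^^............                  
.......................                  
.......................                  
.......................                  
.......................                  
.......................                  
.......................                  
.......................                  
.......................                  
.......................                  
.......................                  
....................@..                  
                                         
                                         
                                         
                                         
                                         
                                         
                                         
                                         
                                         
                                         
                                         
                                         
                                         


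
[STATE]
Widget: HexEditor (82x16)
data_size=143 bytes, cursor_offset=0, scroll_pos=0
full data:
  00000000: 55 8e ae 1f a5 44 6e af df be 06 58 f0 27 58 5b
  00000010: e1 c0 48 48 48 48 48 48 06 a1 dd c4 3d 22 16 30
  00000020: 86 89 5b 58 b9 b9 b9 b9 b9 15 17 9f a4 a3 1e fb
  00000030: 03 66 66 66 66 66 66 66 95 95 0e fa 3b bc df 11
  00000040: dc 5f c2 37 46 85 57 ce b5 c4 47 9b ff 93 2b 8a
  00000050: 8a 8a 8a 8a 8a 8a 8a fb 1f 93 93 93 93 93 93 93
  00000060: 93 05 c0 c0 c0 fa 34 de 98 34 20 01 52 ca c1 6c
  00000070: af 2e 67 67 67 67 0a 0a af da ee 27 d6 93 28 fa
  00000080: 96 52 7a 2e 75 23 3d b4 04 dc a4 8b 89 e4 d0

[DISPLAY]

00000000  55 8e ae 1f a5 44 6e af  df be 06 58 f0 27 58 5b  |U....Dn....X.'X[|    
00000010  e1 c0 48 48 48 48 48 48  06 a1 dd c4 3d 22 16 30  |..HHHHHH....=".0|    
00000020  86 89 5b 58 b9 b9 b9 b9  b9 15 17 9f a4 a3 1e fb  |..[X............|    
00000030  03 66 66 66 66 66 66 66  95 95 0e fa 3b bc df 11  |.fffffff....;...|    
00000040  dc 5f c2 37 46 85 57 ce  b5 c4 47 9b ff 93 2b 8a  |._.7F.W...G...+.|    
00000050  8a 8a 8a 8a 8a 8a 8a fb  1f 93 93 93 93 93 93 93  |................|    
00000060  93 05 c0 c0 c0 fa 34 de  98 34 20 01 52 ca c1 6c  |......4..4 .R..l|    
00000070  af 2e 67 67 67 67 0a 0a  af da ee 27 d6 93 28 fa  |..gggg.....'..(.|    
00000080  96 52 7a 2e 75 23 3d b4  04 dc a4 8b 89 e4 d0     |.Rz.u#=........ |    
                                                                                  
                                                                                  
                                                                                  
                                                                                  
                                                                                  
                                                                                  
                                                                                  


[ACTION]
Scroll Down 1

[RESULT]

00000010  e1 c0 48 48 48 48 48 48  06 a1 dd c4 3d 22 16 30  |..HHHHHH....=".0|    
00000020  86 89 5b 58 b9 b9 b9 b9  b9 15 17 9f a4 a3 1e fb  |..[X............|    
00000030  03 66 66 66 66 66 66 66  95 95 0e fa 3b bc df 11  |.fffffff....;...|    
00000040  dc 5f c2 37 46 85 57 ce  b5 c4 47 9b ff 93 2b 8a  |._.7F.W...G...+.|    
00000050  8a 8a 8a 8a 8a 8a 8a fb  1f 93 93 93 93 93 93 93  |................|    
00000060  93 05 c0 c0 c0 fa 34 de  98 34 20 01 52 ca c1 6c  |......4..4 .R..l|    
00000070  af 2e 67 67 67 67 0a 0a  af da ee 27 d6 93 28 fa  |..gggg.....'..(.|    
00000080  96 52 7a 2e 75 23 3d b4  04 dc a4 8b 89 e4 d0     |.Rz.u#=........ |    
                                                                                  
                                                                                  
                                                                                  
                                                                                  
                                                                                  
                                                                                  
                                                                                  
                                                                                  


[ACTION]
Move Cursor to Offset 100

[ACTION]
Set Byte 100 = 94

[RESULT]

00000010  e1 c0 48 48 48 48 48 48  06 a1 dd c4 3d 22 16 30  |..HHHHHH....=".0|    
00000020  86 89 5b 58 b9 b9 b9 b9  b9 15 17 9f a4 a3 1e fb  |..[X............|    
00000030  03 66 66 66 66 66 66 66  95 95 0e fa 3b bc df 11  |.fffffff....;...|    
00000040  dc 5f c2 37 46 85 57 ce  b5 c4 47 9b ff 93 2b 8a  |._.7F.W...G...+.|    
00000050  8a 8a 8a 8a 8a 8a 8a fb  1f 93 93 93 93 93 93 93  |................|    
00000060  93 05 c0 c0 94 fa 34 de  98 34 20 01 52 ca c1 6c  |......4..4 .R..l|    
00000070  af 2e 67 67 67 67 0a 0a  af da ee 27 d6 93 28 fa  |..gggg.....'..(.|    
00000080  96 52 7a 2e 75 23 3d b4  04 dc a4 8b 89 e4 d0     |.Rz.u#=........ |    
                                                                                  
                                                                                  
                                                                                  
                                                                                  
                                                                                  
                                                                                  
                                                                                  
                                                                                  


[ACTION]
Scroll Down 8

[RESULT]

00000080  96 52 7a 2e 75 23 3d b4  04 dc a4 8b 89 e4 d0     |.Rz.u#=........ |    
                                                                                  
                                                                                  
                                                                                  
                                                                                  
                                                                                  
                                                                                  
                                                                                  
                                                                                  
                                                                                  
                                                                                  
                                                                                  
                                                                                  
                                                                                  
                                                                                  
                                                                                  


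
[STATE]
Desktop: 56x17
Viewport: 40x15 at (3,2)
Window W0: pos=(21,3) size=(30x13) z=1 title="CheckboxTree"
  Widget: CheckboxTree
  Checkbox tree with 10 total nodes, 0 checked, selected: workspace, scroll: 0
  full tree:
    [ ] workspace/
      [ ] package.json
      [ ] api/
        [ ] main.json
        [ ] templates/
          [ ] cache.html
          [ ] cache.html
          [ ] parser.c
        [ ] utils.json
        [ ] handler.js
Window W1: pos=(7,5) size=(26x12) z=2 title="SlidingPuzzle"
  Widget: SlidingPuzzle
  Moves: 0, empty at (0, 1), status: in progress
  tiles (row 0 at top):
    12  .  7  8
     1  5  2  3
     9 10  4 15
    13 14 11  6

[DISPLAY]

                                        
                  ┏━━━━━━━━━━━━━━━━━━━━━
                  ┃ CheckboxTree        
    ┏━━━━━━━━━━━━━━━━━━━━━━━━┓──────────
    ┃ SlidingPuzzle          ┃ace/      
    ┠────────────────────────┨age.json  
    ┃┌────┬────┬────┬────┐   ┃          
    ┃│ 12 │    │  7 │  8 │   ┃in.json   
    ┃├────┼────┼────┼────┤   ┃mplates/  
    ┃│  1 │  5 │  2 │  3 │   ┃cache.html
    ┃├────┼────┼────┼────┤   ┃cache.html
    ┃│  9 │ 10 │  4 │ 15 │   ┃parser.c  
    ┃├────┼────┼────┼────┤   ┃ils.json  
    ┃│ 13 │ 14 │ 11 │  6 │   ┃━━━━━━━━━━
    ┗━━━━━━━━━━━━━━━━━━━━━━━━┛          


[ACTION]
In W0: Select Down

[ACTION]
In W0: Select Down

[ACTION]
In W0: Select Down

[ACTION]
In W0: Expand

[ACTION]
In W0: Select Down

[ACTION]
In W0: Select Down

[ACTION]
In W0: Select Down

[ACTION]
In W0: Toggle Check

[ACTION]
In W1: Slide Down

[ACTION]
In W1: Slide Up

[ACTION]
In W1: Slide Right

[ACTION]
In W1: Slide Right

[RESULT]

                                        
                  ┏━━━━━━━━━━━━━━━━━━━━━
                  ┃ CheckboxTree        
    ┏━━━━━━━━━━━━━━━━━━━━━━━━┓──────────
    ┃ SlidingPuzzle          ┃ace/      
    ┠────────────────────────┨age.json  
    ┃┌────┬────┬────┬────┐   ┃          
    ┃│ 12 │  5 │  7 │  8 │   ┃in.json   
    ┃├────┼────┼────┼────┤   ┃mplates/  
    ┃│    │  1 │  2 │  3 │   ┃cache.html
    ┃├────┼────┼────┼────┤   ┃cache.html
    ┃│  9 │ 10 │  4 │ 15 │   ┃parser.c  
    ┃├────┼────┼────┼────┤   ┃ils.json  
    ┃│ 13 │ 14 │ 11 │  6 │   ┃━━━━━━━━━━
    ┗━━━━━━━━━━━━━━━━━━━━━━━━┛          


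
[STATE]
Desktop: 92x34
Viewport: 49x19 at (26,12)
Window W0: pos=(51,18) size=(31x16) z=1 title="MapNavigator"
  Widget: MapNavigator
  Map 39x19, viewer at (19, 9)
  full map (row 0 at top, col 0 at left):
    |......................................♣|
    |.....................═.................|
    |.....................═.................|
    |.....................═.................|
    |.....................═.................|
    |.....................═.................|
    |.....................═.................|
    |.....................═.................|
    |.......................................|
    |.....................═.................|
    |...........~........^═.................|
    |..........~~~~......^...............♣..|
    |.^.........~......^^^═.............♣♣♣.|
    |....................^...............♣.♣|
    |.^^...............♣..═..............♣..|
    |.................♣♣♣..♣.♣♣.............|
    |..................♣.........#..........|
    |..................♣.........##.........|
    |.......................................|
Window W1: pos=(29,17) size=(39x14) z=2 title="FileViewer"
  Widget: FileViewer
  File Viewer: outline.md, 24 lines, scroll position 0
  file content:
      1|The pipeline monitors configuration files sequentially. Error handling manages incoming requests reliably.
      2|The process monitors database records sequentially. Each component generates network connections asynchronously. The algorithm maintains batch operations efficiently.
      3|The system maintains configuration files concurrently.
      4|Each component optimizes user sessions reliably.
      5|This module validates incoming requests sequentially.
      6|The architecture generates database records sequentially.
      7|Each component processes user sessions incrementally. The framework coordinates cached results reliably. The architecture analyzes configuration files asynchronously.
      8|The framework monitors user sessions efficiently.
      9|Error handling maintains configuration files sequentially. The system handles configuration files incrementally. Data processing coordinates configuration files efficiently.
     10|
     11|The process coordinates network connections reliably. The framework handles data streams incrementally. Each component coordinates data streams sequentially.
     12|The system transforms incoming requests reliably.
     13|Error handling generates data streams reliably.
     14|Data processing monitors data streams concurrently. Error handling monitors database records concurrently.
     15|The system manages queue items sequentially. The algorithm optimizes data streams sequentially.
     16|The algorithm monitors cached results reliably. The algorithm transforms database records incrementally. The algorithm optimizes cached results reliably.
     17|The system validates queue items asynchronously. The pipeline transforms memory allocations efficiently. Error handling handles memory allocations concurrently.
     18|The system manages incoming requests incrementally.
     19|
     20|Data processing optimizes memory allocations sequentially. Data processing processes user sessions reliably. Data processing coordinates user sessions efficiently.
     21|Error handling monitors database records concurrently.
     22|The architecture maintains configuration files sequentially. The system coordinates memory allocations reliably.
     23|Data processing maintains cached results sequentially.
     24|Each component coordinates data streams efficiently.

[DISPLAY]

                                                 
                                                 
                                                 
                                                 
                                                 
   ┏━━━━━━━━━━━━━━━━━━━━━━━━━━━━━━━━━━━━━┓       
   ┃ FileViewer                          ┃━━━━━━━
   ┠─────────────────────────────────────┨       
   ┃The pipeline monitors configuration ▲┃───────
   ┃The process monitors database record█┃═......
   ┃The system maintains configuration f░┃═......
   ┃Each component optimizes user sessio░┃═......
   ┃This module validates incoming reque░┃═......
   ┃The architecture generates database ░┃═......
   ┃Each component processes user sessio░┃.......
   ┃The framework monitors user sessions░┃═......
   ┃Error handling maintains configurati░┃═......
   ┃                                    ▼┃.......
   ┗━━━━━━━━━━━━━━━━━━━━━━━━━━━━━━━━━━━━━┛═......


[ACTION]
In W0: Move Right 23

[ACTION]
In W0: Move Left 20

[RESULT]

                                                 
                                                 
                                                 
                                                 
                                                 
   ┏━━━━━━━━━━━━━━━━━━━━━━━━━━━━━━━━━━━━━┓       
   ┃ FileViewer                          ┃━━━━━━━
   ┠─────────────────────────────────────┨       
   ┃The pipeline monitors configuration ▲┃───────
   ┃The process monitors database record█┃.═.....
   ┃The system maintains configuration f░┃.═.....
   ┃Each component optimizes user sessio░┃.═.....
   ┃This module validates incoming reque░┃.═.....
   ┃The architecture generates database ░┃.═.....
   ┃Each component processes user sessio░┃.......
   ┃The framework monitors user sessions░┃.═.....
   ┃Error handling maintains configurati░┃^═.....
   ┃                                    ▼┃^......
   ┗━━━━━━━━━━━━━━━━━━━━━━━━━━━━━━━━━━━━━┛^═.....


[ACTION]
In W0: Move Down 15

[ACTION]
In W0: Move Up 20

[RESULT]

                                                 
                                                 
                                                 
                                                 
                                                 
   ┏━━━━━━━━━━━━━━━━━━━━━━━━━━━━━━━━━━━━━┓       
   ┃ FileViewer                          ┃━━━━━━━
   ┠─────────────────────────────────────┨       
   ┃The pipeline monitors configuration ▲┃───────
   ┃The process monitors database record█┃       
   ┃The system maintains configuration f░┃       
   ┃Each component optimizes user sessio░┃       
   ┃This module validates incoming reque░┃       
   ┃The architecture generates database ░┃       
   ┃Each component processes user sessio░┃       
   ┃The framework monitors user sessions░┃.......
   ┃Error handling maintains configurati░┃.═.....
   ┃                                    ▼┃.═.....
   ┗━━━━━━━━━━━━━━━━━━━━━━━━━━━━━━━━━━━━━┛.═.....


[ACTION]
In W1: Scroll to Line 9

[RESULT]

                                                 
                                                 
                                                 
                                                 
                                                 
   ┏━━━━━━━━━━━━━━━━━━━━━━━━━━━━━━━━━━━━━┓       
   ┃ FileViewer                          ┃━━━━━━━
   ┠─────────────────────────────────────┨       
   ┃Error handling maintains configurati▲┃───────
   ┃                                    ░┃       
   ┃The process coordinates network conn░┃       
   ┃The system transforms incoming reque░┃       
   ┃Error handling generates data stream░┃       
   ┃Data processing monitors data stream█┃       
   ┃The system manages queue items seque░┃       
   ┃The algorithm monitors cached result░┃.......
   ┃The system validates queue items asy░┃.═.....
   ┃The system manages incoming requests▼┃.═.....
   ┗━━━━━━━━━━━━━━━━━━━━━━━━━━━━━━━━━━━━━┛.═.....
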